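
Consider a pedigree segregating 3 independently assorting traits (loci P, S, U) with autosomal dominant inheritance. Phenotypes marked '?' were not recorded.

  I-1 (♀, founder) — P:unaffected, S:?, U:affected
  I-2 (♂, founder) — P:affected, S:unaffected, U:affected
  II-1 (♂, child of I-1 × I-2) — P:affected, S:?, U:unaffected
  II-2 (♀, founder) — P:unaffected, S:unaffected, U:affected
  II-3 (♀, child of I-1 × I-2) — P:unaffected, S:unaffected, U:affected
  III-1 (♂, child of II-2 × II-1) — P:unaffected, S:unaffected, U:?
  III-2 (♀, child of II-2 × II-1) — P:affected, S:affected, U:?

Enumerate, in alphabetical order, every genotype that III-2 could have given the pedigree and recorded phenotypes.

P/I-1 un ·: pp
P/I-2 aff ·: Pp
P/II-1 aff I-1×I-2: Pp
P/II-2 un ·: pp
P/II-3 un I-1×I-2: pp
P/III-1 un II-2×II-1: pp
P/III-2 aff II-2×II-1: Pp
⇒ P over [I-1,I-2,II-1,II-2,II-3,III-1,III-2]: 1 consistent
S/I-1 ? ·: Ss
S/I-2 un ·: ss
S/II-1 ? I-1×I-2: Ss
S/II-2 un ·: ss
S/II-3 un I-1×I-2: ss
S/III-1 un II-2×II-1: ss
S/III-2 aff II-2×II-1: Ss
⇒ S over [I-1,I-2,II-1,II-2,II-3,III-1,III-2]: 1 consistent
U/I-1 aff ·: Uu
U/I-2 aff ·: Uu
U/II-1 un I-1×I-2: uu
U/II-2 aff ·: Uu|UU
U/II-3 aff I-1×I-2: Uu|UU
U/III-1 ? II-2×II-1: uu|Uu
U/III-2 ? II-2×II-1: uu|Uu
⇒ U over [I-1,I-2,II-1,II-2,II-3,III-1,III-2]: 10 consistent

III-2 ∈ {Pp Ss Uu, Pp Ss uu}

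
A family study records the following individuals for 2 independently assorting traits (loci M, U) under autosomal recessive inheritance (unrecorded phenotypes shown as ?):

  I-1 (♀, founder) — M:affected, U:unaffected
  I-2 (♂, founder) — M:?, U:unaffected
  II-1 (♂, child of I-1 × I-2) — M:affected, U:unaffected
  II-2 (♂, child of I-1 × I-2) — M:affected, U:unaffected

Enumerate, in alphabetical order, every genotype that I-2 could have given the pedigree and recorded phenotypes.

I-2 ∈ {Mm UU, Mm Uu, mm UU, mm Uu}

M/I-1 aff ·: mm
M/I-2 ? ·: Mm|mm
M/II-1 aff I-1×I-2: mm
M/II-2 aff I-1×I-2: mm
⇒ M over [I-1,I-2,II-1,II-2]: 2 consistent
U/I-1 un ·: UU|Uu
U/I-2 un ·: UU|Uu
U/II-1 un I-1×I-2: UU|Uu
U/II-2 un I-1×I-2: UU|Uu
⇒ U over [I-1,I-2,II-1,II-2]: 13 consistent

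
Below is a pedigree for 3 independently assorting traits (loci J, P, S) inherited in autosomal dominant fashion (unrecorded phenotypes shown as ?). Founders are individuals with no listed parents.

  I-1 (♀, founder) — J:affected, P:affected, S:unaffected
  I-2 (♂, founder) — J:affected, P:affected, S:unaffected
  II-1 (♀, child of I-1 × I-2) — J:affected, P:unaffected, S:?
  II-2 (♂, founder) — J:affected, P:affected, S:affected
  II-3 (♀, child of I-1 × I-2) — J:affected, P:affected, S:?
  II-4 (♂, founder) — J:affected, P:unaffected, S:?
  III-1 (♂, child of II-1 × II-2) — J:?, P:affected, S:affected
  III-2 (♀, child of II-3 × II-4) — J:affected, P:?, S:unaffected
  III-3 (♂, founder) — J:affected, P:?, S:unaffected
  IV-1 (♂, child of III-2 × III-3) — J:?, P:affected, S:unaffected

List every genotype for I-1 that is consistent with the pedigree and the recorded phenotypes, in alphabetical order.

J/I-1 aff ·: Jj|JJ
J/I-2 aff ·: Jj|JJ
J/II-1 aff I-1×I-2: Jj|JJ
J/II-2 aff ·: Jj|JJ
J/II-3 aff I-1×I-2: Jj|JJ
J/II-4 aff ·: Jj|JJ
J/III-1 ? II-1×II-2: jj|Jj|JJ
J/III-2 aff II-3×II-4: Jj|JJ
J/III-3 aff ·: Jj|JJ
J/IV-1 ? III-2×III-3: jj|Jj|JJ
⇒ J over [I-1,I-2,II-1,II-2,II-3,II-4,III-1,III-2,III-3,IV-1]: 681 consistent
P/I-1 aff ·: Pp
P/I-2 aff ·: Pp
P/II-1 un I-1×I-2: pp
P/II-2 aff ·: Pp|PP
P/II-3 aff I-1×I-2: Pp|PP
P/II-4 un ·: pp
P/III-1 aff II-1×II-2: Pp
P/III-2 ? II-3×II-4: pp|Pp
P/III-3 ? ·: pp|Pp|PP
P/IV-1 aff III-2×III-3: Pp|PP
⇒ P over [I-1,I-2,II-1,II-2,II-3,II-4,III-1,III-2,III-3,IV-1]: 24 consistent
S/I-1 un ·: ss
S/I-2 un ·: ss
S/II-1 ? I-1×I-2: ss
S/II-2 aff ·: Ss|SS
S/II-3 ? I-1×I-2: ss
S/II-4 ? ·: ss|Ss
S/III-1 aff II-1×II-2: Ss
S/III-2 un II-3×II-4: ss
S/III-3 un ·: ss
S/IV-1 un III-2×III-3: ss
⇒ S over [I-1,I-2,II-1,II-2,II-3,II-4,III-1,III-2,III-3,IV-1]: 4 consistent

I-1 ∈ {JJ Pp ss, Jj Pp ss}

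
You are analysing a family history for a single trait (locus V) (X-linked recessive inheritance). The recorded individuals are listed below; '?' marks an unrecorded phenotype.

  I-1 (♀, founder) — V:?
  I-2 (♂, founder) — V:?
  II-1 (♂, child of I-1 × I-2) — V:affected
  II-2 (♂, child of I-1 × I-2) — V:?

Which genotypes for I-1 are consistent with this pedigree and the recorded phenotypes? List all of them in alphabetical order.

I-1 ∈ {X^VX^v, X^vX^v}

V/I-1 ? ·: X^VX^v|X^vX^v
V/I-2 ? ·: X^VY|X^vY
V/II-1 aff I-1×I-2: X^vY
V/II-2 ? I-1×I-2: X^VY|X^vY
⇒ V over [I-1,I-2,II-1,II-2]: 6 consistent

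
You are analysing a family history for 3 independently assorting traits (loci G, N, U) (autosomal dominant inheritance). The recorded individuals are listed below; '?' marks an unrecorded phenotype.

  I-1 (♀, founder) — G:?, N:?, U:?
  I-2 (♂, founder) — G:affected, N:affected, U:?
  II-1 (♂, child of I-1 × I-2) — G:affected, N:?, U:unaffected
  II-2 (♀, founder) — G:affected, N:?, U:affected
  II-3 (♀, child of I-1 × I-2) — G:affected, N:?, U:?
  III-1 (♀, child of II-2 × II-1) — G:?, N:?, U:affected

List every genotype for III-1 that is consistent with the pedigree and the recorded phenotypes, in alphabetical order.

III-1 ∈ {GG NN Uu, GG Nn Uu, GG nn Uu, Gg NN Uu, Gg Nn Uu, Gg nn Uu, gg NN Uu, gg Nn Uu, gg nn Uu}

G/I-1 ? ·: gg|Gg|GG
G/I-2 aff ·: Gg|GG
G/II-1 aff I-1×I-2: Gg|GG
G/II-2 aff ·: Gg|GG
G/II-3 aff I-1×I-2: Gg|GG
G/III-1 ? II-2×II-1: gg|Gg|GG
⇒ G over [I-1,I-2,II-1,II-2,II-3,III-1]: 61 consistent
N/I-1 ? ·: nn|Nn|NN
N/I-2 aff ·: Nn|NN
N/II-1 ? I-1×I-2: nn|Nn|NN
N/II-2 ? ·: nn|Nn|NN
N/II-3 ? I-1×I-2: nn|Nn|NN
N/III-1 ? II-2×II-1: nn|Nn|NN
⇒ N over [I-1,I-2,II-1,II-2,II-3,III-1]: 122 consistent
U/I-1 ? ·: uu|Uu
U/I-2 ? ·: uu|Uu
U/II-1 un I-1×I-2: uu
U/II-2 aff ·: Uu|UU
U/II-3 ? I-1×I-2: uu|Uu|UU
U/III-1 aff II-2×II-1: Uu
⇒ U over [I-1,I-2,II-1,II-2,II-3,III-1]: 16 consistent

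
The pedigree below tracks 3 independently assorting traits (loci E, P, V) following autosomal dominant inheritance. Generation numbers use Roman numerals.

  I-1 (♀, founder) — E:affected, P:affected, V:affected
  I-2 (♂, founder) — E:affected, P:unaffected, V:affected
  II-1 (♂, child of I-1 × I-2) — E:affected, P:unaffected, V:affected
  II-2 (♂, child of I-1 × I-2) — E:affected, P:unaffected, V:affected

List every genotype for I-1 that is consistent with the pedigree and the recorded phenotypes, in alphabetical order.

E/I-1 aff ·: Ee|EE
E/I-2 aff ·: Ee|EE
E/II-1 aff I-1×I-2: Ee|EE
E/II-2 aff I-1×I-2: Ee|EE
⇒ E over [I-1,I-2,II-1,II-2]: 13 consistent
P/I-1 aff ·: Pp
P/I-2 un ·: pp
P/II-1 un I-1×I-2: pp
P/II-2 un I-1×I-2: pp
⇒ P over [I-1,I-2,II-1,II-2]: 1 consistent
V/I-1 aff ·: Vv|VV
V/I-2 aff ·: Vv|VV
V/II-1 aff I-1×I-2: Vv|VV
V/II-2 aff I-1×I-2: Vv|VV
⇒ V over [I-1,I-2,II-1,II-2]: 13 consistent

I-1 ∈ {EE Pp VV, EE Pp Vv, Ee Pp VV, Ee Pp Vv}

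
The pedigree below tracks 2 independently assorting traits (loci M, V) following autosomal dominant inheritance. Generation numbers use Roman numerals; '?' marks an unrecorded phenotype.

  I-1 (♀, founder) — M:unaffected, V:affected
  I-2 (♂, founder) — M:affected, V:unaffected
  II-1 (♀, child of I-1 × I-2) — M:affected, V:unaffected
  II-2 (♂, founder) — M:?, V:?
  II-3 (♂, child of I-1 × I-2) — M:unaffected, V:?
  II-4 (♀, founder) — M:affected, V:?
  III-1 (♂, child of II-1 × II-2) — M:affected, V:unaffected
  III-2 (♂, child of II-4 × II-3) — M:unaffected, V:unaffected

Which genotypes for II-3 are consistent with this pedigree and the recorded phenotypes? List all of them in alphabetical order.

M/I-1 un ·: mm
M/I-2 aff ·: Mm
M/II-1 aff I-1×I-2: Mm
M/II-2 ? ·: mm|Mm|MM
M/II-3 un I-1×I-2: mm
M/II-4 aff ·: Mm
M/III-1 aff II-1×II-2: Mm|MM
M/III-2 un II-4×II-3: mm
⇒ M over [I-1,I-2,II-1,II-2,II-3,II-4,III-1,III-2]: 5 consistent
V/I-1 aff ·: Vv
V/I-2 un ·: vv
V/II-1 un I-1×I-2: vv
V/II-2 ? ·: vv|Vv
V/II-3 ? I-1×I-2: vv|Vv
V/II-4 ? ·: vv|Vv
V/III-1 un II-1×II-2: vv
V/III-2 un II-4×II-3: vv
⇒ V over [I-1,I-2,II-1,II-2,II-3,II-4,III-1,III-2]: 8 consistent

II-3 ∈ {mm Vv, mm vv}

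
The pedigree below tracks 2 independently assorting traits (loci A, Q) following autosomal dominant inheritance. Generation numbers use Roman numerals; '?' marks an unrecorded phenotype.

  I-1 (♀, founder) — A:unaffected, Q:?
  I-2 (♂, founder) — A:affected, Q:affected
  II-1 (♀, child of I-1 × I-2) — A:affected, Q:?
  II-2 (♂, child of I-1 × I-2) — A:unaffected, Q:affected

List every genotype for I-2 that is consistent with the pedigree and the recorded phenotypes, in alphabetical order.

A/I-1 un ·: aa
A/I-2 aff ·: Aa
A/II-1 aff I-1×I-2: Aa
A/II-2 un I-1×I-2: aa
⇒ A over [I-1,I-2,II-1,II-2]: 1 consistent
Q/I-1 ? ·: qq|Qq|QQ
Q/I-2 aff ·: Qq|QQ
Q/II-1 ? I-1×I-2: qq|Qq|QQ
Q/II-2 aff I-1×I-2: Qq|QQ
⇒ Q over [I-1,I-2,II-1,II-2]: 18 consistent

I-2 ∈ {Aa QQ, Aa Qq}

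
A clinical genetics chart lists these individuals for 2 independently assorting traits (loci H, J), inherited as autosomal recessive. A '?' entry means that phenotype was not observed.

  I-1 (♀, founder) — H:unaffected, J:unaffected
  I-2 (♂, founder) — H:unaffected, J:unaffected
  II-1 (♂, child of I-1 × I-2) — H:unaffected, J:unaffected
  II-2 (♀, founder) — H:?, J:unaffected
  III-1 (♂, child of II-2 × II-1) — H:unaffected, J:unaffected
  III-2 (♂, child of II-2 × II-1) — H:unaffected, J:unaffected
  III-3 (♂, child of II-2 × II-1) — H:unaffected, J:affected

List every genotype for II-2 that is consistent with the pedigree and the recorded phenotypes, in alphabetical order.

H/I-1 un ·: HH|Hh
H/I-2 un ·: HH|Hh
H/II-1 un I-1×I-2: HH|Hh
H/II-2 ? ·: HH|Hh|hh
H/III-1 un II-2×II-1: HH|Hh
H/III-2 un II-2×II-1: HH|Hh
H/III-3 un II-2×II-1: HH|Hh
⇒ H over [I-1,I-2,II-1,II-2,III-1,III-2,III-3]: 91 consistent
J/I-1 un ·: JJ|Jj
J/I-2 un ·: JJ|Jj
J/II-1 un I-1×I-2: Jj
J/II-2 un ·: Jj
J/III-1 un II-2×II-1: JJ|Jj
J/III-2 un II-2×II-1: JJ|Jj
J/III-3 aff II-2×II-1: jj
⇒ J over [I-1,I-2,II-1,II-2,III-1,III-2,III-3]: 12 consistent

II-2 ∈ {HH Jj, Hh Jj, hh Jj}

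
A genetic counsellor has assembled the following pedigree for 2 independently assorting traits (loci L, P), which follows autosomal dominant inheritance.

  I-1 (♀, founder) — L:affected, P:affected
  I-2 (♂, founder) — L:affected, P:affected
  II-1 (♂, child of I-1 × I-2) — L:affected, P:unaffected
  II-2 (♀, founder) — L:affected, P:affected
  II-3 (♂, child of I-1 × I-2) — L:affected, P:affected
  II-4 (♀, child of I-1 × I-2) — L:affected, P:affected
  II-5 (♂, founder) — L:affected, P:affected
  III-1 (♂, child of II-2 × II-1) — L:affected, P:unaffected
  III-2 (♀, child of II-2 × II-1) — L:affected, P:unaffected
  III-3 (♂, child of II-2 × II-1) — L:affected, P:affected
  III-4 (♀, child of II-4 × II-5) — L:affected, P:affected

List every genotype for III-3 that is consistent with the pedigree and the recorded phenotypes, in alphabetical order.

III-3 ∈ {LL Pp, Ll Pp}

L/I-1 aff ·: Ll|LL
L/I-2 aff ·: Ll|LL
L/II-1 aff I-1×I-2: Ll|LL
L/II-2 aff ·: Ll|LL
L/II-3 aff I-1×I-2: Ll|LL
L/II-4 aff I-1×I-2: Ll|LL
L/II-5 aff ·: Ll|LL
L/III-1 aff II-2×II-1: Ll|LL
L/III-2 aff II-2×II-1: Ll|LL
L/III-3 aff II-2×II-1: Ll|LL
L/III-4 aff II-4×II-5: Ll|LL
⇒ L over [I-1,I-2,II-1,II-2,II-3,II-4,II-5,III-1,III-2,III-3,III-4]: 1077 consistent
P/I-1 aff ·: Pp
P/I-2 aff ·: Pp
P/II-1 un I-1×I-2: pp
P/II-2 aff ·: Pp
P/II-3 aff I-1×I-2: Pp|PP
P/II-4 aff I-1×I-2: Pp|PP
P/II-5 aff ·: Pp|PP
P/III-1 un II-2×II-1: pp
P/III-2 un II-2×II-1: pp
P/III-3 aff II-2×II-1: Pp
P/III-4 aff II-4×II-5: Pp|PP
⇒ P over [I-1,I-2,II-1,II-2,II-3,II-4,II-5,III-1,III-2,III-3,III-4]: 14 consistent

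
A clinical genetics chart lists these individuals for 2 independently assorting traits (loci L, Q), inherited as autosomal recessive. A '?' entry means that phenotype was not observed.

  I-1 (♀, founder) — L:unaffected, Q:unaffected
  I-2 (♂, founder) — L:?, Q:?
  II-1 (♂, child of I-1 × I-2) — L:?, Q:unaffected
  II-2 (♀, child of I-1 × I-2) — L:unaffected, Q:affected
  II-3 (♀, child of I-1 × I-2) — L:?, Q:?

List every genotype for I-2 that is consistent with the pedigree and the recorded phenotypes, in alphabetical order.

I-2 ∈ {LL Qq, LL qq, Ll Qq, Ll qq, ll Qq, ll qq}

L/I-1 un ·: LL|Ll
L/I-2 ? ·: LL|Ll|ll
L/II-1 ? I-1×I-2: LL|Ll|ll
L/II-2 un I-1×I-2: LL|Ll
L/II-3 ? I-1×I-2: LL|Ll|ll
⇒ L over [I-1,I-2,II-1,II-2,II-3]: 40 consistent
Q/I-1 un ·: Qq
Q/I-2 ? ·: Qq|qq
Q/II-1 un I-1×I-2: QQ|Qq
Q/II-2 aff I-1×I-2: qq
Q/II-3 ? I-1×I-2: QQ|Qq|qq
⇒ Q over [I-1,I-2,II-1,II-2,II-3]: 8 consistent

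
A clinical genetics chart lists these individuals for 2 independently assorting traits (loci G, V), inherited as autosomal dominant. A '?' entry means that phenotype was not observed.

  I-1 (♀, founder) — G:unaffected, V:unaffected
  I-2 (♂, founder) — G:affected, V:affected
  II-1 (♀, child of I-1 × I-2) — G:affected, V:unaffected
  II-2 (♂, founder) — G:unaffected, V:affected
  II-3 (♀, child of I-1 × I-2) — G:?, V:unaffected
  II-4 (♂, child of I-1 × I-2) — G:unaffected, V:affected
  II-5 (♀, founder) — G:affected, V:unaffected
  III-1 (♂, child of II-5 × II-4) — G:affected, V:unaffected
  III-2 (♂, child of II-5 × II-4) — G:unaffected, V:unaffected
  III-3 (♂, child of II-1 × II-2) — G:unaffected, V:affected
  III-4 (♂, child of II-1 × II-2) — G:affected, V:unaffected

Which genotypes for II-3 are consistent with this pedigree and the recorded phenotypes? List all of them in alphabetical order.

G/I-1 un ·: gg
G/I-2 aff ·: Gg
G/II-1 aff I-1×I-2: Gg
G/II-2 un ·: gg
G/II-3 ? I-1×I-2: gg|Gg
G/II-4 un I-1×I-2: gg
G/II-5 aff ·: Gg
G/III-1 aff II-5×II-4: Gg
G/III-2 un II-5×II-4: gg
G/III-3 un II-1×II-2: gg
G/III-4 aff II-1×II-2: Gg
⇒ G over [I-1,I-2,II-1,II-2,II-3,II-4,II-5,III-1,III-2,III-3,III-4]: 2 consistent
V/I-1 un ·: vv
V/I-2 aff ·: Vv
V/II-1 un I-1×I-2: vv
V/II-2 aff ·: Vv
V/II-3 un I-1×I-2: vv
V/II-4 aff I-1×I-2: Vv
V/II-5 un ·: vv
V/III-1 un II-5×II-4: vv
V/III-2 un II-5×II-4: vv
V/III-3 aff II-1×II-2: Vv
V/III-4 un II-1×II-2: vv
⇒ V over [I-1,I-2,II-1,II-2,II-3,II-4,II-5,III-1,III-2,III-3,III-4]: 1 consistent

II-3 ∈ {Gg vv, gg vv}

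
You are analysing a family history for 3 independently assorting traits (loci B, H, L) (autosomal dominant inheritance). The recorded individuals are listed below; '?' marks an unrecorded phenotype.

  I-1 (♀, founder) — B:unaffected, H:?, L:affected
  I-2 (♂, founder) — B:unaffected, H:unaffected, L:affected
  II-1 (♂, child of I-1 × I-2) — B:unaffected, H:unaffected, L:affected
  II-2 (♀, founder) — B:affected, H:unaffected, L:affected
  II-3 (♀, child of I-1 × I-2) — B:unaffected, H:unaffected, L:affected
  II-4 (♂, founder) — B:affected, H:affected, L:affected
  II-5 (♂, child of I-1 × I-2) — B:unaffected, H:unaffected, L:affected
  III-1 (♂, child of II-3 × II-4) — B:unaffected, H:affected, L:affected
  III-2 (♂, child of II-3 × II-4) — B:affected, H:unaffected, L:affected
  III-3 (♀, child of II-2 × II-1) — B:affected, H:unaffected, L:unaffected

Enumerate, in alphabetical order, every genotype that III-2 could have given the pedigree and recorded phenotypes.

III-2 ∈ {Bb hh LL, Bb hh Ll}

B/I-1 un ·: bb
B/I-2 un ·: bb
B/II-1 un I-1×I-2: bb
B/II-2 aff ·: Bb|BB
B/II-3 un I-1×I-2: bb
B/II-4 aff ·: Bb
B/II-5 un I-1×I-2: bb
B/III-1 un II-3×II-4: bb
B/III-2 aff II-3×II-4: Bb
B/III-3 aff II-2×II-1: Bb
⇒ B over [I-1,I-2,II-1,II-2,II-3,II-4,II-5,III-1,III-2,III-3]: 2 consistent
H/I-1 ? ·: hh|Hh
H/I-2 un ·: hh
H/II-1 un I-1×I-2: hh
H/II-2 un ·: hh
H/II-3 un I-1×I-2: hh
H/II-4 aff ·: Hh
H/II-5 un I-1×I-2: hh
H/III-1 aff II-3×II-4: Hh
H/III-2 un II-3×II-4: hh
H/III-3 un II-2×II-1: hh
⇒ H over [I-1,I-2,II-1,II-2,II-3,II-4,II-5,III-1,III-2,III-3]: 2 consistent
L/I-1 aff ·: Ll|LL
L/I-2 aff ·: Ll|LL
L/II-1 aff I-1×I-2: Ll
L/II-2 aff ·: Ll
L/II-3 aff I-1×I-2: Ll|LL
L/II-4 aff ·: Ll|LL
L/II-5 aff I-1×I-2: Ll|LL
L/III-1 aff II-3×II-4: Ll|LL
L/III-2 aff II-3×II-4: Ll|LL
L/III-3 un II-2×II-1: ll
⇒ L over [I-1,I-2,II-1,II-2,II-3,II-4,II-5,III-1,III-2,III-3]: 78 consistent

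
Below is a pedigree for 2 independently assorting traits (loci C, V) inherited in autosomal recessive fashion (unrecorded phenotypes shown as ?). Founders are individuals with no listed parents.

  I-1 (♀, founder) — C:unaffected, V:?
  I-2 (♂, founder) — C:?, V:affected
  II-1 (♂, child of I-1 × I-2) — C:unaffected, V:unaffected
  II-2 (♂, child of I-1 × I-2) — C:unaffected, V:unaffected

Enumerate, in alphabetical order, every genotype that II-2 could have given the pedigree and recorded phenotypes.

II-2 ∈ {CC Vv, Cc Vv}

C/I-1 un ·: CC|Cc
C/I-2 ? ·: CC|Cc|cc
C/II-1 un I-1×I-2: CC|Cc
C/II-2 un I-1×I-2: CC|Cc
⇒ C over [I-1,I-2,II-1,II-2]: 15 consistent
V/I-1 ? ·: VV|Vv
V/I-2 aff ·: vv
V/II-1 un I-1×I-2: Vv
V/II-2 un I-1×I-2: Vv
⇒ V over [I-1,I-2,II-1,II-2]: 2 consistent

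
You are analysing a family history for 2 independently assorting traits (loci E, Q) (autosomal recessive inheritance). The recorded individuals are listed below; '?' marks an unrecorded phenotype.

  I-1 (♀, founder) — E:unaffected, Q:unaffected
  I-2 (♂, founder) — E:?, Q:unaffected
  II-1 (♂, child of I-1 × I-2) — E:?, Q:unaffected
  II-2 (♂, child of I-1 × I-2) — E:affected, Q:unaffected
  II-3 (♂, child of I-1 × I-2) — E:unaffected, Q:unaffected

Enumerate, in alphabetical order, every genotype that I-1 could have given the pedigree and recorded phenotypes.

E/I-1 un ·: Ee
E/I-2 ? ·: Ee|ee
E/II-1 ? I-1×I-2: EE|Ee|ee
E/II-2 aff I-1×I-2: ee
E/II-3 un I-1×I-2: EE|Ee
⇒ E over [I-1,I-2,II-1,II-2,II-3]: 8 consistent
Q/I-1 un ·: QQ|Qq
Q/I-2 un ·: QQ|Qq
Q/II-1 un I-1×I-2: QQ|Qq
Q/II-2 un I-1×I-2: QQ|Qq
Q/II-3 un I-1×I-2: QQ|Qq
⇒ Q over [I-1,I-2,II-1,II-2,II-3]: 25 consistent

I-1 ∈ {Ee QQ, Ee Qq}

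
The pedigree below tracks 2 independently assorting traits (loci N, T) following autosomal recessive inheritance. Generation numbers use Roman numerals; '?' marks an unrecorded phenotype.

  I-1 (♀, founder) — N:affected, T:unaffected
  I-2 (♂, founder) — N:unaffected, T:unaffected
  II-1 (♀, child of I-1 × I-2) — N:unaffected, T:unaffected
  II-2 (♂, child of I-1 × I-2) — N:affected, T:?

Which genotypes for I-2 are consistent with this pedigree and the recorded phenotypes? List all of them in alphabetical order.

I-2 ∈ {Nn TT, Nn Tt}

N/I-1 aff ·: nn
N/I-2 un ·: Nn
N/II-1 un I-1×I-2: Nn
N/II-2 aff I-1×I-2: nn
⇒ N over [I-1,I-2,II-1,II-2]: 1 consistent
T/I-1 un ·: TT|Tt
T/I-2 un ·: TT|Tt
T/II-1 un I-1×I-2: TT|Tt
T/II-2 ? I-1×I-2: TT|Tt|tt
⇒ T over [I-1,I-2,II-1,II-2]: 15 consistent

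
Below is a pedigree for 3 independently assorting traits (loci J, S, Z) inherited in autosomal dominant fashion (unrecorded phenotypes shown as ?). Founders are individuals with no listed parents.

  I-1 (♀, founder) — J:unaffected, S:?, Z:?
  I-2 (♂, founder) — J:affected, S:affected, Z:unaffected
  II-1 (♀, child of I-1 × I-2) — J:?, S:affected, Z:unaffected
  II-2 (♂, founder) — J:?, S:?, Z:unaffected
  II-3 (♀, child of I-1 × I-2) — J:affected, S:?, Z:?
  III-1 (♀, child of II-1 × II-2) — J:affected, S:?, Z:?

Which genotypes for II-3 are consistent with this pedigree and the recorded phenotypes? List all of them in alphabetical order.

J/I-1 un ·: jj
J/I-2 aff ·: Jj|JJ
J/II-1 ? I-1×I-2: jj|Jj
J/II-2 ? ·: jj|Jj|JJ
J/II-3 aff I-1×I-2: Jj
J/III-1 aff II-1×II-2: Jj|JJ
⇒ J over [I-1,I-2,II-1,II-2,II-3,III-1]: 12 consistent
S/I-1 ? ·: ss|Ss|SS
S/I-2 aff ·: Ss|SS
S/II-1 aff I-1×I-2: Ss|SS
S/II-2 ? ·: ss|Ss|SS
S/II-3 ? I-1×I-2: ss|Ss|SS
S/III-1 ? II-1×II-2: ss|Ss|SS
⇒ S over [I-1,I-2,II-1,II-2,II-3,III-1]: 102 consistent
Z/I-1 ? ·: zz|Zz
Z/I-2 un ·: zz
Z/II-1 un I-1×I-2: zz
Z/II-2 un ·: zz
Z/II-3 ? I-1×I-2: zz|Zz
Z/III-1 ? II-1×II-2: zz
⇒ Z over [I-1,I-2,II-1,II-2,II-3,III-1]: 3 consistent

II-3 ∈ {Jj SS Zz, Jj SS zz, Jj Ss Zz, Jj Ss zz, Jj ss Zz, Jj ss zz}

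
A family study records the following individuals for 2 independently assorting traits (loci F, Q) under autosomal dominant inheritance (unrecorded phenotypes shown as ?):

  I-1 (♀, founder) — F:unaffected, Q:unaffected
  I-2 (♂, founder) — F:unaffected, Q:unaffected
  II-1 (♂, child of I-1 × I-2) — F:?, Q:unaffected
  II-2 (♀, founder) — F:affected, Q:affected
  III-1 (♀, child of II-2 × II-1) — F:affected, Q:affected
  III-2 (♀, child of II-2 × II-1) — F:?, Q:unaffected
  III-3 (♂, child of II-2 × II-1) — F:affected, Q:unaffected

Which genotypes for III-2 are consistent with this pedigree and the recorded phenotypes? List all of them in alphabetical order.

F/I-1 un ·: ff
F/I-2 un ·: ff
F/II-1 ? I-1×I-2: ff
F/II-2 aff ·: Ff|FF
F/III-1 aff II-2×II-1: Ff
F/III-2 ? II-2×II-1: ff|Ff
F/III-3 aff II-2×II-1: Ff
⇒ F over [I-1,I-2,II-1,II-2,III-1,III-2,III-3]: 3 consistent
Q/I-1 un ·: qq
Q/I-2 un ·: qq
Q/II-1 un I-1×I-2: qq
Q/II-2 aff ·: Qq
Q/III-1 aff II-2×II-1: Qq
Q/III-2 un II-2×II-1: qq
Q/III-3 un II-2×II-1: qq
⇒ Q over [I-1,I-2,II-1,II-2,III-1,III-2,III-3]: 1 consistent

III-2 ∈ {Ff qq, ff qq}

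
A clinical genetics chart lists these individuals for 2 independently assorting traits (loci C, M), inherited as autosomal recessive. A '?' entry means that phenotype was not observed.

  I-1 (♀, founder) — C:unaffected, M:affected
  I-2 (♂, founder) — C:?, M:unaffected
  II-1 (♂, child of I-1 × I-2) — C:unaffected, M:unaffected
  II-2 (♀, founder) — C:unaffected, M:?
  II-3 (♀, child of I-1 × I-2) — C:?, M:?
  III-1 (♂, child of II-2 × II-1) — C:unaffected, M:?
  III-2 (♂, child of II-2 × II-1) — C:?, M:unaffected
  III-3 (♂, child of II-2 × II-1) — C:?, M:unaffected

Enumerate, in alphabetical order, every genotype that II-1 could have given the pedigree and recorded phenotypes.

C/I-1 un ·: CC|Cc
C/I-2 ? ·: CC|Cc|cc
C/II-1 un I-1×I-2: CC|Cc
C/II-2 un ·: CC|Cc
C/II-3 ? I-1×I-2: CC|Cc|cc
C/III-1 un II-2×II-1: CC|Cc
C/III-2 ? II-2×II-1: CC|Cc|cc
C/III-3 ? II-2×II-1: CC|Cc|cc
⇒ C over [I-1,I-2,II-1,II-2,II-3,III-1,III-2,III-3]: 332 consistent
M/I-1 aff ·: mm
M/I-2 un ·: MM|Mm
M/II-1 un I-1×I-2: Mm
M/II-2 ? ·: MM|Mm|mm
M/II-3 ? I-1×I-2: Mm|mm
M/III-1 ? II-2×II-1: MM|Mm|mm
M/III-2 un II-2×II-1: MM|Mm
M/III-3 un II-2×II-1: MM|Mm
⇒ M over [I-1,I-2,II-1,II-2,II-3,III-1,III-2,III-3]: 66 consistent

II-1 ∈ {CC Mm, Cc Mm}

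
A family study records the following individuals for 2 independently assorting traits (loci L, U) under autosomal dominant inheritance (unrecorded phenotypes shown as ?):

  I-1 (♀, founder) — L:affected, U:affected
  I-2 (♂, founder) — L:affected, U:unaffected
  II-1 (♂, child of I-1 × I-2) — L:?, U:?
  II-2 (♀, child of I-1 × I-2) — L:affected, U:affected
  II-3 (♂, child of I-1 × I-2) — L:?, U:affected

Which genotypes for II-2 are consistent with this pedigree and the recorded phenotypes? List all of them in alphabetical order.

L/I-1 aff ·: Ll|LL
L/I-2 aff ·: Ll|LL
L/II-1 ? I-1×I-2: ll|Ll|LL
L/II-2 aff I-1×I-2: Ll|LL
L/II-3 ? I-1×I-2: ll|Ll|LL
⇒ L over [I-1,I-2,II-1,II-2,II-3]: 35 consistent
U/I-1 aff ·: Uu|UU
U/I-2 un ·: uu
U/II-1 ? I-1×I-2: uu|Uu
U/II-2 aff I-1×I-2: Uu
U/II-3 aff I-1×I-2: Uu
⇒ U over [I-1,I-2,II-1,II-2,II-3]: 3 consistent

II-2 ∈ {LL Uu, Ll Uu}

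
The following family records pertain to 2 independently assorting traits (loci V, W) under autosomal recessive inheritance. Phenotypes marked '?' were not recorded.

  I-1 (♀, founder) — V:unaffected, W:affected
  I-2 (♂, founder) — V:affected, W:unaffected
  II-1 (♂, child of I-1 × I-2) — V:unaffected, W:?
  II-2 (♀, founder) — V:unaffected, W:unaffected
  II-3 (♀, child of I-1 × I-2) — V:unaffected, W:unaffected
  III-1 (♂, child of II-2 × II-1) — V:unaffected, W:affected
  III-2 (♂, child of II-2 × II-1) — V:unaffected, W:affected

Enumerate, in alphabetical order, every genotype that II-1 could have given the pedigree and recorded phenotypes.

V/I-1 un ·: VV|Vv
V/I-2 aff ·: vv
V/II-1 un I-1×I-2: Vv
V/II-2 un ·: VV|Vv
V/II-3 un I-1×I-2: Vv
V/III-1 un II-2×II-1: VV|Vv
V/III-2 un II-2×II-1: VV|Vv
⇒ V over [I-1,I-2,II-1,II-2,II-3,III-1,III-2]: 16 consistent
W/I-1 aff ·: ww
W/I-2 un ·: WW|Ww
W/II-1 ? I-1×I-2: Ww|ww
W/II-2 un ·: Ww
W/II-3 un I-1×I-2: Ww
W/III-1 aff II-2×II-1: ww
W/III-2 aff II-2×II-1: ww
⇒ W over [I-1,I-2,II-1,II-2,II-3,III-1,III-2]: 3 consistent

II-1 ∈ {Vv Ww, Vv ww}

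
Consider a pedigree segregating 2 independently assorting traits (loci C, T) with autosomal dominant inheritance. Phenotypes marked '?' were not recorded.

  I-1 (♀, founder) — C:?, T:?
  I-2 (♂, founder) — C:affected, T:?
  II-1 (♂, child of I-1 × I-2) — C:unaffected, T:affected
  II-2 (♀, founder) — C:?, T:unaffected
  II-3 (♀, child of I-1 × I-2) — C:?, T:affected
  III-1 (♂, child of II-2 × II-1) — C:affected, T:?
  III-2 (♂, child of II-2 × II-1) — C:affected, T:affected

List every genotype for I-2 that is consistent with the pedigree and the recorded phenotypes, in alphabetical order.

I-2 ∈ {Cc TT, Cc Tt, Cc tt}

C/I-1 ? ·: cc|Cc
C/I-2 aff ·: Cc
C/II-1 un I-1×I-2: cc
C/II-2 ? ·: Cc|CC
C/II-3 ? I-1×I-2: cc|Cc|CC
C/III-1 aff II-2×II-1: Cc
C/III-2 aff II-2×II-1: Cc
⇒ C over [I-1,I-2,II-1,II-2,II-3,III-1,III-2]: 10 consistent
T/I-1 ? ·: tt|Tt|TT
T/I-2 ? ·: tt|Tt|TT
T/II-1 aff I-1×I-2: Tt|TT
T/II-2 un ·: tt
T/II-3 aff I-1×I-2: Tt|TT
T/III-1 ? II-2×II-1: tt|Tt
T/III-2 aff II-2×II-1: Tt
⇒ T over [I-1,I-2,II-1,II-2,II-3,III-1,III-2]: 27 consistent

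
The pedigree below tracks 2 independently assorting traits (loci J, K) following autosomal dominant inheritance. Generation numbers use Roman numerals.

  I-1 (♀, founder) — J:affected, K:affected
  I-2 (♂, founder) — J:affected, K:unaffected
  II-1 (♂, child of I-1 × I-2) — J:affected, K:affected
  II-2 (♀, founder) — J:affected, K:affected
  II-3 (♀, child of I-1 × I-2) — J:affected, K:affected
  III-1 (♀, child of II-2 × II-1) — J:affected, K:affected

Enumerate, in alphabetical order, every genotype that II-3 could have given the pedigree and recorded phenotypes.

II-3 ∈ {JJ Kk, Jj Kk}

J/I-1 aff ·: Jj|JJ
J/I-2 aff ·: Jj|JJ
J/II-1 aff I-1×I-2: Jj|JJ
J/II-2 aff ·: Jj|JJ
J/II-3 aff I-1×I-2: Jj|JJ
J/III-1 aff II-2×II-1: Jj|JJ
⇒ J over [I-1,I-2,II-1,II-2,II-3,III-1]: 45 consistent
K/I-1 aff ·: Kk|KK
K/I-2 un ·: kk
K/II-1 aff I-1×I-2: Kk
K/II-2 aff ·: Kk|KK
K/II-3 aff I-1×I-2: Kk
K/III-1 aff II-2×II-1: Kk|KK
⇒ K over [I-1,I-2,II-1,II-2,II-3,III-1]: 8 consistent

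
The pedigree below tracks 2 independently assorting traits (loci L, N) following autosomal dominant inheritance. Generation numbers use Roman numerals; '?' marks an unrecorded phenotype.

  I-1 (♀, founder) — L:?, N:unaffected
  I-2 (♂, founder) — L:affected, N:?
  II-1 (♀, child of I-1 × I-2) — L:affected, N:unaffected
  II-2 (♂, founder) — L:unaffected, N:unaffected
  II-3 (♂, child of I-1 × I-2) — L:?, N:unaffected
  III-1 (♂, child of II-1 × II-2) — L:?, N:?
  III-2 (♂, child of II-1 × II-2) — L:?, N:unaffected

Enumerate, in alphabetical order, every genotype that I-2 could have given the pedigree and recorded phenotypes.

L/I-1 ? ·: ll|Ll|LL
L/I-2 aff ·: Ll|LL
L/II-1 aff I-1×I-2: Ll|LL
L/II-2 un ·: ll
L/II-3 ? I-1×I-2: ll|Ll|LL
L/III-1 ? II-1×II-2: ll|Ll
L/III-2 ? II-1×II-2: ll|Ll
⇒ L over [I-1,I-2,II-1,II-2,II-3,III-1,III-2]: 48 consistent
N/I-1 un ·: nn
N/I-2 ? ·: nn|Nn
N/II-1 un I-1×I-2: nn
N/II-2 un ·: nn
N/II-3 un I-1×I-2: nn
N/III-1 ? II-1×II-2: nn
N/III-2 un II-1×II-2: nn
⇒ N over [I-1,I-2,II-1,II-2,II-3,III-1,III-2]: 2 consistent

I-2 ∈ {LL Nn, LL nn, Ll Nn, Ll nn}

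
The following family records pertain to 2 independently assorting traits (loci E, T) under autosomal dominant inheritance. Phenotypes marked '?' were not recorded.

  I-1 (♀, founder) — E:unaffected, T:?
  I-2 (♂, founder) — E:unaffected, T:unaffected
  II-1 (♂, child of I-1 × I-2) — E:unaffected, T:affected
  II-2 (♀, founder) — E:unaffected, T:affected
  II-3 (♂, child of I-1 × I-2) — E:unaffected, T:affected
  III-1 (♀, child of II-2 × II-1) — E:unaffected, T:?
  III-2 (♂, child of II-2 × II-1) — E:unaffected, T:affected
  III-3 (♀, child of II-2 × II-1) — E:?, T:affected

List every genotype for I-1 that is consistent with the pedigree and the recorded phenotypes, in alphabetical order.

E/I-1 un ·: ee
E/I-2 un ·: ee
E/II-1 un I-1×I-2: ee
E/II-2 un ·: ee
E/II-3 un I-1×I-2: ee
E/III-1 un II-2×II-1: ee
E/III-2 un II-2×II-1: ee
E/III-3 ? II-2×II-1: ee
⇒ E over [I-1,I-2,II-1,II-2,II-3,III-1,III-2,III-3]: 1 consistent
T/I-1 ? ·: Tt|TT
T/I-2 un ·: tt
T/II-1 aff I-1×I-2: Tt
T/II-2 aff ·: Tt|TT
T/II-3 aff I-1×I-2: Tt
T/III-1 ? II-2×II-1: tt|Tt|TT
T/III-2 aff II-2×II-1: Tt|TT
T/III-3 aff II-2×II-1: Tt|TT
⇒ T over [I-1,I-2,II-1,II-2,II-3,III-1,III-2,III-3]: 40 consistent

I-1 ∈ {ee TT, ee Tt}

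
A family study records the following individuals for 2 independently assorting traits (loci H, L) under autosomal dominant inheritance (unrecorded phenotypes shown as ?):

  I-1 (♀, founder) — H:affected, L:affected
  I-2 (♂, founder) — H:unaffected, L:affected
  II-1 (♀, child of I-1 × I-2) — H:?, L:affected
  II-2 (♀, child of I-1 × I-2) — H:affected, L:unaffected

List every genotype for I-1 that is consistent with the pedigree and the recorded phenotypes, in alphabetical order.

I-1 ∈ {HH Ll, Hh Ll}

H/I-1 aff ·: Hh|HH
H/I-2 un ·: hh
H/II-1 ? I-1×I-2: hh|Hh
H/II-2 aff I-1×I-2: Hh
⇒ H over [I-1,I-2,II-1,II-2]: 3 consistent
L/I-1 aff ·: Ll
L/I-2 aff ·: Ll
L/II-1 aff I-1×I-2: Ll|LL
L/II-2 un I-1×I-2: ll
⇒ L over [I-1,I-2,II-1,II-2]: 2 consistent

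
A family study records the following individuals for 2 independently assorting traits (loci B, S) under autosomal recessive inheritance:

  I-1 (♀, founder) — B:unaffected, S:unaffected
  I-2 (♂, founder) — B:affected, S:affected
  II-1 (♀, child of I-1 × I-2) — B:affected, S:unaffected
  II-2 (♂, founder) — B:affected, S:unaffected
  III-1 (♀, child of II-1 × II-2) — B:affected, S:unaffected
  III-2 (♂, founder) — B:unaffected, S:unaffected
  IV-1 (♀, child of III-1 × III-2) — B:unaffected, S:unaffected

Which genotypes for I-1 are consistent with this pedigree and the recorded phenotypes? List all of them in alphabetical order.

B/I-1 un ·: Bb
B/I-2 aff ·: bb
B/II-1 aff I-1×I-2: bb
B/II-2 aff ·: bb
B/III-1 aff II-1×II-2: bb
B/III-2 un ·: BB|Bb
B/IV-1 un III-1×III-2: Bb
⇒ B over [I-1,I-2,II-1,II-2,III-1,III-2,IV-1]: 2 consistent
S/I-1 un ·: SS|Ss
S/I-2 aff ·: ss
S/II-1 un I-1×I-2: Ss
S/II-2 un ·: SS|Ss
S/III-1 un II-1×II-2: SS|Ss
S/III-2 un ·: SS|Ss
S/IV-1 un III-1×III-2: SS|Ss
⇒ S over [I-1,I-2,II-1,II-2,III-1,III-2,IV-1]: 28 consistent

I-1 ∈ {Bb SS, Bb Ss}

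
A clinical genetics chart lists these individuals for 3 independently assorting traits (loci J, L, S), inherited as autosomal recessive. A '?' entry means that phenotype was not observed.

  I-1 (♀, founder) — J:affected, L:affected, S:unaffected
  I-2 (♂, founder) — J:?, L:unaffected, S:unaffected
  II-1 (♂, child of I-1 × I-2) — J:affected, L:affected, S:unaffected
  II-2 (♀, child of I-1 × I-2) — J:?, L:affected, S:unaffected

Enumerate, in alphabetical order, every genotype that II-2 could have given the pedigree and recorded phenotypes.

II-2 ∈ {Jj ll SS, Jj ll Ss, jj ll SS, jj ll Ss}

J/I-1 aff ·: jj
J/I-2 ? ·: Jj|jj
J/II-1 aff I-1×I-2: jj
J/II-2 ? I-1×I-2: Jj|jj
⇒ J over [I-1,I-2,II-1,II-2]: 3 consistent
L/I-1 aff ·: ll
L/I-2 un ·: Ll
L/II-1 aff I-1×I-2: ll
L/II-2 aff I-1×I-2: ll
⇒ L over [I-1,I-2,II-1,II-2]: 1 consistent
S/I-1 un ·: SS|Ss
S/I-2 un ·: SS|Ss
S/II-1 un I-1×I-2: SS|Ss
S/II-2 un I-1×I-2: SS|Ss
⇒ S over [I-1,I-2,II-1,II-2]: 13 consistent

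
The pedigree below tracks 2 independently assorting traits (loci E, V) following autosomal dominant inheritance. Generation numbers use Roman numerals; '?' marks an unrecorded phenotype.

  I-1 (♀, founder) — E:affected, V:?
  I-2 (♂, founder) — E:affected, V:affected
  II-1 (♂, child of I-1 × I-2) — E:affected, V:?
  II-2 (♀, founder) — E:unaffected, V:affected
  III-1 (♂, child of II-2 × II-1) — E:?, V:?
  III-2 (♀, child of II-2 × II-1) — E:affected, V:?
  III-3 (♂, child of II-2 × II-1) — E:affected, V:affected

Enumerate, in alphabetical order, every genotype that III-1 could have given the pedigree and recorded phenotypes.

E/I-1 aff ·: Ee|EE
E/I-2 aff ·: Ee|EE
E/II-1 aff I-1×I-2: Ee|EE
E/II-2 un ·: ee
E/III-1 ? II-2×II-1: ee|Ee
E/III-2 aff II-2×II-1: Ee
E/III-3 aff II-2×II-1: Ee
⇒ E over [I-1,I-2,II-1,II-2,III-1,III-2,III-3]: 10 consistent
V/I-1 ? ·: vv|Vv|VV
V/I-2 aff ·: Vv|VV
V/II-1 ? I-1×I-2: vv|Vv|VV
V/II-2 aff ·: Vv|VV
V/III-1 ? II-2×II-1: vv|Vv|VV
V/III-2 ? II-2×II-1: vv|Vv|VV
V/III-3 aff II-2×II-1: Vv|VV
⇒ V over [I-1,I-2,II-1,II-2,III-1,III-2,III-3]: 176 consistent

III-1 ∈ {Ee VV, Ee Vv, Ee vv, ee VV, ee Vv, ee vv}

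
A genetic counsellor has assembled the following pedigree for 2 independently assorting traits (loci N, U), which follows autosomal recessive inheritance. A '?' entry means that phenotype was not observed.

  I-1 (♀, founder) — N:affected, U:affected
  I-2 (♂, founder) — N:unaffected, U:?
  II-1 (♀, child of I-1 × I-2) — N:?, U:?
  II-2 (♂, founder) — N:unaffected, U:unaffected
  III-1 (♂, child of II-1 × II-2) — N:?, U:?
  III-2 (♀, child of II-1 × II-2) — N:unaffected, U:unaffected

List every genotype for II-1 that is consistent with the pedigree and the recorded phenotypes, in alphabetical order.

N/I-1 aff ·: nn
N/I-2 un ·: NN|Nn
N/II-1 ? I-1×I-2: Nn|nn
N/II-2 un ·: NN|Nn
N/III-1 ? II-1×II-2: NN|Nn|nn
N/III-2 un II-1×II-2: NN|Nn
⇒ N over [I-1,I-2,II-1,II-2,III-1,III-2]: 23 consistent
U/I-1 aff ·: uu
U/I-2 ? ·: UU|Uu|uu
U/II-1 ? I-1×I-2: Uu|uu
U/II-2 un ·: UU|Uu
U/III-1 ? II-1×II-2: UU|Uu|uu
U/III-2 un II-1×II-2: UU|Uu
⇒ U over [I-1,I-2,II-1,II-2,III-1,III-2]: 26 consistent

II-1 ∈ {Nn Uu, Nn uu, nn Uu, nn uu}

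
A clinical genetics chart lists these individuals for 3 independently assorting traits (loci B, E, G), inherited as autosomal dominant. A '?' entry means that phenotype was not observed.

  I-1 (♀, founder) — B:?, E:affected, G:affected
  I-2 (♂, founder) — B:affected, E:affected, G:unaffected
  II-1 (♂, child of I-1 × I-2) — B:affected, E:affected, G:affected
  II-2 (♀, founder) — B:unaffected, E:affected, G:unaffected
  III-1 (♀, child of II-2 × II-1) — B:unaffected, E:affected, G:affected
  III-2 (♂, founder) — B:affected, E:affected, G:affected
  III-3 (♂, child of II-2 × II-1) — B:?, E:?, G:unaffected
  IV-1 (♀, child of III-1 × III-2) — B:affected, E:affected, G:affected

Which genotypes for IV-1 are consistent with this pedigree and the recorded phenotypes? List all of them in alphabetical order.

B/I-1 ? ·: bb|Bb|BB
B/I-2 aff ·: Bb|BB
B/II-1 aff I-1×I-2: Bb
B/II-2 un ·: bb
B/III-1 un II-2×II-1: bb
B/III-2 aff ·: Bb|BB
B/III-3 ? II-2×II-1: bb|Bb
B/IV-1 aff III-1×III-2: Bb
⇒ B over [I-1,I-2,II-1,II-2,III-1,III-2,III-3,IV-1]: 20 consistent
E/I-1 aff ·: Ee|EE
E/I-2 aff ·: Ee|EE
E/II-1 aff I-1×I-2: Ee|EE
E/II-2 aff ·: Ee|EE
E/III-1 aff II-2×II-1: Ee|EE
E/III-2 aff ·: Ee|EE
E/III-3 ? II-2×II-1: ee|Ee|EE
E/IV-1 aff III-1×III-2: Ee|EE
⇒ E over [I-1,I-2,II-1,II-2,III-1,III-2,III-3,IV-1]: 173 consistent
G/I-1 aff ·: Gg|GG
G/I-2 un ·: gg
G/II-1 aff I-1×I-2: Gg
G/II-2 un ·: gg
G/III-1 aff II-2×II-1: Gg
G/III-2 aff ·: Gg|GG
G/III-3 un II-2×II-1: gg
G/IV-1 aff III-1×III-2: Gg|GG
⇒ G over [I-1,I-2,II-1,II-2,III-1,III-2,III-3,IV-1]: 8 consistent

IV-1 ∈ {Bb EE GG, Bb EE Gg, Bb Ee GG, Bb Ee Gg}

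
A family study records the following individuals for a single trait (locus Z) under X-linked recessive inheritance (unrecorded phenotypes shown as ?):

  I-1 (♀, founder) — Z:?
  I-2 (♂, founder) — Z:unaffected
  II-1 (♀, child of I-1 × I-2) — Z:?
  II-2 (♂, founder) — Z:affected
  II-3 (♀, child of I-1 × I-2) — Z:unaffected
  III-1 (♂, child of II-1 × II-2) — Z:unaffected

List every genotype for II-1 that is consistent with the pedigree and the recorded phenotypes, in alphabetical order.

Z/I-1 ? ·: X^ZX^Z|X^ZX^z|X^zX^z
Z/I-2 un ·: X^ZY
Z/II-1 ? I-1×I-2: X^ZX^Z|X^ZX^z
Z/II-2 aff ·: X^zY
Z/II-3 un I-1×I-2: X^ZX^Z|X^ZX^z
Z/III-1 un II-1×II-2: X^ZY
⇒ Z over [I-1,I-2,II-1,II-2,II-3,III-1]: 6 consistent

II-1 ∈ {X^ZX^Z, X^ZX^z}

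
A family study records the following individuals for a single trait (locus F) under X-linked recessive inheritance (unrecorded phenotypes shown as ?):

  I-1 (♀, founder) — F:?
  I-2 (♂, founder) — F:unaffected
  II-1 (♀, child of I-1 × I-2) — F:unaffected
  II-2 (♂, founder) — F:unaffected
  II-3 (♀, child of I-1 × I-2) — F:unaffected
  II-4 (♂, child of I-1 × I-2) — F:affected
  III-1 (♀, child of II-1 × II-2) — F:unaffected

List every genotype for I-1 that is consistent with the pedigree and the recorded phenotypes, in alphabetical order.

F/I-1 ? ·: X^FX^f|X^fX^f
F/I-2 un ·: X^FY
F/II-1 un I-1×I-2: X^FX^F|X^FX^f
F/II-2 un ·: X^FY
F/II-3 un I-1×I-2: X^FX^F|X^FX^f
F/II-4 aff I-1×I-2: X^fY
F/III-1 un II-1×II-2: X^FX^F|X^FX^f
⇒ F over [I-1,I-2,II-1,II-2,II-3,II-4,III-1]: 8 consistent

I-1 ∈ {X^FX^f, X^fX^f}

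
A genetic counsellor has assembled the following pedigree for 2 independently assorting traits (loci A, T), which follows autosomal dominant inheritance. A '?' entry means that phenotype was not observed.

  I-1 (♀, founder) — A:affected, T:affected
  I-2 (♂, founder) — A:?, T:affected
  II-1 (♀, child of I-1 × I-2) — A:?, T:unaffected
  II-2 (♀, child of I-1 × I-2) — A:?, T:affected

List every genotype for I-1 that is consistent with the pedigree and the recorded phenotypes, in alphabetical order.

I-1 ∈ {AA Tt, Aa Tt}

A/I-1 aff ·: Aa|AA
A/I-2 ? ·: aa|Aa|AA
A/II-1 ? I-1×I-2: aa|Aa|AA
A/II-2 ? I-1×I-2: aa|Aa|AA
⇒ A over [I-1,I-2,II-1,II-2]: 23 consistent
T/I-1 aff ·: Tt
T/I-2 aff ·: Tt
T/II-1 un I-1×I-2: tt
T/II-2 aff I-1×I-2: Tt|TT
⇒ T over [I-1,I-2,II-1,II-2]: 2 consistent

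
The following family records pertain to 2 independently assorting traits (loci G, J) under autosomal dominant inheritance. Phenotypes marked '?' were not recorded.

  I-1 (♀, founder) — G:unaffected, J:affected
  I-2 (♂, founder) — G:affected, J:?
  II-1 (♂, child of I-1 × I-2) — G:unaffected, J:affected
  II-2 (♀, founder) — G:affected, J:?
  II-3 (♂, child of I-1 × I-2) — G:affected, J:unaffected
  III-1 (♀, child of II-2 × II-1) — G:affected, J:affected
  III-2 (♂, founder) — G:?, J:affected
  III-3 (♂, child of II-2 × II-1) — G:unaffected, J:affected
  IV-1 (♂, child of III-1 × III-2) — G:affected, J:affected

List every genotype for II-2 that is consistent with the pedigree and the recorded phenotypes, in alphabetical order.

II-2 ∈ {Gg JJ, Gg Jj, Gg jj}

G/I-1 un ·: gg
G/I-2 aff ·: Gg
G/II-1 un I-1×I-2: gg
G/II-2 aff ·: Gg
G/II-3 aff I-1×I-2: Gg
G/III-1 aff II-2×II-1: Gg
G/III-2 ? ·: gg|Gg|GG
G/III-3 un II-2×II-1: gg
G/IV-1 aff III-1×III-2: Gg|GG
⇒ G over [I-1,I-2,II-1,II-2,II-3,III-1,III-2,III-3,IV-1]: 5 consistent
J/I-1 aff ·: Jj
J/I-2 ? ·: jj|Jj
J/II-1 aff I-1×I-2: Jj|JJ
J/II-2 ? ·: jj|Jj|JJ
J/II-3 un I-1×I-2: jj
J/III-1 aff II-2×II-1: Jj|JJ
J/III-2 aff ·: Jj|JJ
J/III-3 aff II-2×II-1: Jj|JJ
J/IV-1 aff III-1×III-2: Jj|JJ
⇒ J over [I-1,I-2,II-1,II-2,II-3,III-1,III-2,III-3,IV-1]: 85 consistent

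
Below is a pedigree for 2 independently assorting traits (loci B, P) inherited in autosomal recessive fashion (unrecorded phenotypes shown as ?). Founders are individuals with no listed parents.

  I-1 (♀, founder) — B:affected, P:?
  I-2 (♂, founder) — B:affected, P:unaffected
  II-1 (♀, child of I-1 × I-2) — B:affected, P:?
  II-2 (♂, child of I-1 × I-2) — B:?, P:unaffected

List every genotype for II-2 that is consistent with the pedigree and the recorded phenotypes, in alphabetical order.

II-2 ∈ {bb PP, bb Pp}

B/I-1 aff ·: bb
B/I-2 aff ·: bb
B/II-1 aff I-1×I-2: bb
B/II-2 ? I-1×I-2: bb
⇒ B over [I-1,I-2,II-1,II-2]: 1 consistent
P/I-1 ? ·: PP|Pp|pp
P/I-2 un ·: PP|Pp
P/II-1 ? I-1×I-2: PP|Pp|pp
P/II-2 un I-1×I-2: PP|Pp
⇒ P over [I-1,I-2,II-1,II-2]: 18 consistent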